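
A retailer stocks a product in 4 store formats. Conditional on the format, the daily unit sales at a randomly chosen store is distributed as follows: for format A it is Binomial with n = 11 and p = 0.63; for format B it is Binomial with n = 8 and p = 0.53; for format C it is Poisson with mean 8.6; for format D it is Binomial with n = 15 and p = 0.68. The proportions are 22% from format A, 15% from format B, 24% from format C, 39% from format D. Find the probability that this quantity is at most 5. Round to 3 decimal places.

Conditional on each format, P(X ≤ 5): A: 0.18467; B: 0.812514; C: 0.142228; D: 0.00615148.
By total probability, P(X ≤ 5) = 0.22·0.18467 + 0.15·0.812514 + 0.24·0.142228 + 0.39·0.00615148 = 0.199038.

0.199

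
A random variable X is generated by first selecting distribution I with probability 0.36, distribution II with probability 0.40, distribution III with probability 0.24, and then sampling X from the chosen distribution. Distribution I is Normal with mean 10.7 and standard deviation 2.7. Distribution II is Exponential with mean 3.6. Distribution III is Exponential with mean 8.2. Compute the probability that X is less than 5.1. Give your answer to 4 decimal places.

Conditional on each component, P(X < 5.1): I: 0.0190362; II: 0.757479; III: 0.463104.
By total probability, P(X < 5.1) = 0.36·0.0190362 + 0.4·0.757479 + 0.24·0.463104 = 0.42099.

0.4210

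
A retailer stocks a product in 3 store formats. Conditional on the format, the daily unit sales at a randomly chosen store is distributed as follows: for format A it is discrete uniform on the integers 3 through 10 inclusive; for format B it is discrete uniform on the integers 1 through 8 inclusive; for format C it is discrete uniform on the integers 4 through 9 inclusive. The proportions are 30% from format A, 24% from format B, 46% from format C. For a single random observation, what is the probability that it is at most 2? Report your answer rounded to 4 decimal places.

Conditional on each format, P(X ≤ 2): A: 0; B: 0.25; C: 0.
By total probability, P(X ≤ 2) = 0.3·0 + 0.24·0.25 + 0.46·0 = 0.06.

0.0600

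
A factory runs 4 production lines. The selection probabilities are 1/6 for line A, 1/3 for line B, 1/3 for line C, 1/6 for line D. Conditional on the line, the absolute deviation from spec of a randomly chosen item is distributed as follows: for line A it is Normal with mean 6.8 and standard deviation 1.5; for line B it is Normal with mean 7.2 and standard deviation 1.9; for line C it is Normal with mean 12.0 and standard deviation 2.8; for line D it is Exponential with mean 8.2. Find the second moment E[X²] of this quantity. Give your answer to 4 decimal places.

99.5917

For each component E[X²] = Var + (mean)², giving A: 48.49; B: 55.45; C: 151.84; D: 134.48.
Overall E[X²] = 0.166667·48.49 + 0.333333·55.45 + 0.333333·151.84 + 0.166667·134.48 = 99.5917.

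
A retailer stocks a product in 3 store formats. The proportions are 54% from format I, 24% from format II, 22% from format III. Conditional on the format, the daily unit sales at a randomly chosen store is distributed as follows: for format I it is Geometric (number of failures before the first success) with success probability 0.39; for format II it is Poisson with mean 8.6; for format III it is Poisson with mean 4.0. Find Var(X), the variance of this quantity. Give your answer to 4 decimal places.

Per component, I: μ=1.5641, E[X²]=6.45694; II: μ=8.6, E[X²]=82.56; III: μ=4, E[X²]=20.
E[X] = 0.54·1.5641 + 0.24·8.6 + 0.22·4 = 3.78862.
E[X²] = 0.54·6.45694 + 0.24·82.56 + 0.22·20 = 27.7011.
Var(X) = E[X²] − (E[X])² = 27.7011 − 14.3536 = 13.3475.

13.3475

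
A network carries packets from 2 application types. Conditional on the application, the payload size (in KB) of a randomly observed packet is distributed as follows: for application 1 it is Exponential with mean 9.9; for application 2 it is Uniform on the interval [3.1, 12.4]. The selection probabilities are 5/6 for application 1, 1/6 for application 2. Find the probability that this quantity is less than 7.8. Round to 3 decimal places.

0.539

Conditional on each application, P(X < 7.8): 1: 0.545191; 2: 0.505376.
By total probability, P(X < 7.8) = 0.833333·0.545191 + 0.166667·0.505376 = 0.538556.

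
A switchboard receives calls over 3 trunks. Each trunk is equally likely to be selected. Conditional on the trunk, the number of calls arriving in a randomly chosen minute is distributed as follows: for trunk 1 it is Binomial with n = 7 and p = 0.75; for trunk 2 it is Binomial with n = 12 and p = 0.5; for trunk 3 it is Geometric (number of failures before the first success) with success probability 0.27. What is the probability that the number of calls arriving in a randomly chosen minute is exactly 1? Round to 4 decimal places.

0.0671

Conditional on each trunk, P(X = 1): 1: 0.00128174; 2: 0.00292969; 3: 0.1971.
By total probability, P(X = 1) = 0.333333·0.00128174 + 0.333333·0.00292969 + 0.333333·0.1971 = 0.0671038.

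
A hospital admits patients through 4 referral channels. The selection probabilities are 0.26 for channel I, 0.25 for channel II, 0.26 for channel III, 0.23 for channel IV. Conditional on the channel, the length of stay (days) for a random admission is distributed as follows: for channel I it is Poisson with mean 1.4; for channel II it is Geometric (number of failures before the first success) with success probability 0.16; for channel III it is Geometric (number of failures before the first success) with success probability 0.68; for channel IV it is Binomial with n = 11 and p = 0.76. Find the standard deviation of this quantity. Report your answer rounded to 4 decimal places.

4.3463

Per component, I: μ=1.4, E[X²]=3.36; II: μ=5.25, E[X²]=60.375; III: μ=0.470588, E[X²]=0.913495; IV: μ=8.36, E[X²]=71.896.
E[X] = 0.26·1.4 + 0.25·5.25 + 0.26·0.470588 + 0.23·8.36 = 3.72165.
E[X²] = 0.26·3.36 + 0.25·60.375 + 0.26·0.913495 + 0.23·71.896 = 32.7409.
Var(X) = E[X²] − (E[X])² = 32.7409 − 13.8507 = 18.8902.
SD(X) = √18.8902 = 4.34629.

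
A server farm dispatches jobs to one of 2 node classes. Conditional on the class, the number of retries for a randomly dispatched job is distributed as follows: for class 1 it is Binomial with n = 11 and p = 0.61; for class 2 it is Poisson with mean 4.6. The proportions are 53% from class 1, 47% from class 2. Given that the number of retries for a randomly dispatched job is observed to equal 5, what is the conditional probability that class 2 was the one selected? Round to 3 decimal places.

Likelihoods P(X=5 | ·): 1: 0.137303; 2: 0.172526.
Posterior ∝ prior × likelihood. Numerator for 2: 0.47·0.172526 = 0.081087.
Normalizing constant: 0.53·0.137303 + 0.47·0.172526 = 0.153857.
P(2 | observation) = 0.081087 / 0.153857 = 0.527027.

0.527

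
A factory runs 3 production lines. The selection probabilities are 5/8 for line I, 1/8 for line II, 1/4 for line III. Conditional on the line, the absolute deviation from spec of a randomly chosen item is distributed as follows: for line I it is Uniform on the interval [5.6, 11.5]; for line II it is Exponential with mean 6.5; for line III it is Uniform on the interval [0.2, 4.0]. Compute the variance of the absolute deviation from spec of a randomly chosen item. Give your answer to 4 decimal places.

Per component, I: μ=8.55, E[X²]=76.0033; II: μ=6.5, E[X²]=84.5; III: μ=2.1, E[X²]=5.61333.
E[X] = 0.625·8.55 + 0.125·6.5 + 0.25·2.1 = 6.68125.
E[X²] = 0.625·76.0033 + 0.125·84.5 + 0.25·5.61333 = 59.4679.
Var(X) = E[X²] − (E[X])² = 59.4679 − 44.6391 = 14.8288.

14.8288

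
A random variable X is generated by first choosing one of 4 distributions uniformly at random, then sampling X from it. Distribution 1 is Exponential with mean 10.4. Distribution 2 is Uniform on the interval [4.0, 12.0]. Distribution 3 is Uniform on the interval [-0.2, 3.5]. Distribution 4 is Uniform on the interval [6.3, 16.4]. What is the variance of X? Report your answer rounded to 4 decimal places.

45.0875

Per component, 1: μ=10.4, E[X²]=216.32; 2: μ=8, E[X²]=69.3333; 3: μ=1.65, E[X²]=3.86333; 4: μ=11.35, E[X²]=137.323.
E[X] = 0.25·10.4 + 0.25·8 + 0.25·1.65 + 0.25·11.35 = 7.85.
E[X²] = 0.25·216.32 + 0.25·69.3333 + 0.25·3.86333 + 0.25·137.323 = 106.71.
Var(X) = E[X²] − (E[X])² = 106.71 − 61.6225 = 45.0875.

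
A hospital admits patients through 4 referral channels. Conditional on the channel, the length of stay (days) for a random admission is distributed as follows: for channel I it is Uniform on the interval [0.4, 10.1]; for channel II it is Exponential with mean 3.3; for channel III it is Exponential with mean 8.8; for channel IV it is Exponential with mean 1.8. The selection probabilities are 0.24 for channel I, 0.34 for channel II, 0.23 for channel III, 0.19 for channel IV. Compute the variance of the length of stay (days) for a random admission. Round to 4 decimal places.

Per component, I: μ=5.25, E[X²]=35.4033; II: μ=3.3, E[X²]=21.78; III: μ=8.8, E[X²]=154.88; IV: μ=1.8, E[X²]=6.48.
E[X] = 0.24·5.25 + 0.34·3.3 + 0.23·8.8 + 0.19·1.8 = 4.748.
E[X²] = 0.24·35.4033 + 0.34·21.78 + 0.23·154.88 + 0.19·6.48 = 52.7556.
Var(X) = E[X²] − (E[X])² = 52.7556 − 22.5435 = 30.2121.

30.2121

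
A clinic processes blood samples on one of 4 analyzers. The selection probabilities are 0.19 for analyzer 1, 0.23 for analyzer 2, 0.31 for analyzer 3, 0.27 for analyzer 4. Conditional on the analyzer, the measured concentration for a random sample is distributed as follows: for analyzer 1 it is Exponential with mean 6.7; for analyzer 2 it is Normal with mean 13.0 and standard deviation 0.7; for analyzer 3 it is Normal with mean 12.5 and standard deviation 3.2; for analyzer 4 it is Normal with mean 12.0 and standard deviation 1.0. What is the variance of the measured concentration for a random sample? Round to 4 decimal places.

17.3439

Per component, 1: μ=6.7, E[X²]=89.78; 2: μ=13, E[X²]=169.49; 3: μ=12.5, E[X²]=166.49; 4: μ=12, E[X²]=145.
E[X] = 0.19·6.7 + 0.23·13 + 0.31·12.5 + 0.27·12 = 11.378.
E[X²] = 0.19·89.78 + 0.23·169.49 + 0.31·166.49 + 0.27·145 = 146.803.
Var(X) = E[X²] − (E[X])² = 146.803 − 129.459 = 17.3439.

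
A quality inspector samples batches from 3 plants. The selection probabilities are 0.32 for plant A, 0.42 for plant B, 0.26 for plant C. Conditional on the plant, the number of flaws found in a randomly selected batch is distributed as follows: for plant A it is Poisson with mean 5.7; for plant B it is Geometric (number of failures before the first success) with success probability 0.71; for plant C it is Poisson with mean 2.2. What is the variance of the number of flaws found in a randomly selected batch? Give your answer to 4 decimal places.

Per component, A: μ=5.7, E[X²]=38.19; B: μ=0.408451, E[X²]=0.742115; C: μ=2.2, E[X²]=7.04.
E[X] = 0.32·5.7 + 0.42·0.408451 + 0.26·2.2 = 2.56755.
E[X²] = 0.32·38.19 + 0.42·0.742115 + 0.26·7.04 = 14.3629.
Var(X) = E[X²] − (E[X])² = 14.3629 − 6.59231 = 7.77058.

7.7706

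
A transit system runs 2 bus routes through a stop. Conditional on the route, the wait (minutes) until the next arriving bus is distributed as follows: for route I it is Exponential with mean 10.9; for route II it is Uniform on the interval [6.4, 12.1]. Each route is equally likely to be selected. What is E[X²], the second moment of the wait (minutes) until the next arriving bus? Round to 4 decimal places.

162.9450

For each component E[X²] = Var + (mean)², giving I: 237.62; II: 88.27.
Overall E[X²] = 0.5·237.62 + 0.5·88.27 = 162.945.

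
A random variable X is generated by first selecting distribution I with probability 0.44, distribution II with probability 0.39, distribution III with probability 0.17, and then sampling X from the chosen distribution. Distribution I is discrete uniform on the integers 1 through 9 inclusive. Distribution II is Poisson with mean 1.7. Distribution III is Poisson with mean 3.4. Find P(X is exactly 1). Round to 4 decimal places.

0.1893

Conditional on each component, P(X = 1): I: 0.111111; II: 0.310562; III: 0.113469.
By total probability, P(X = 1) = 0.44·0.111111 + 0.39·0.310562 + 0.17·0.113469 = 0.189298.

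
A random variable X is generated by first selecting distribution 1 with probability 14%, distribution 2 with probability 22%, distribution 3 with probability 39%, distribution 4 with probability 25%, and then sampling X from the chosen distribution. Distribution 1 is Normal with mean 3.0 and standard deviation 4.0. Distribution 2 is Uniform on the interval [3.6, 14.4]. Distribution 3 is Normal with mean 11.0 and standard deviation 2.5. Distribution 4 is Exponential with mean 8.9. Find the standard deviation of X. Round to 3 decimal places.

Per component, 1: μ=3, E[X²]=25; 2: μ=9, E[X²]=90.72; 3: μ=11, E[X²]=127.25; 4: μ=8.9, E[X²]=158.42.
E[X] = 0.14·3 + 0.22·9 + 0.39·11 + 0.25·8.9 = 8.915.
E[X²] = 0.14·25 + 0.22·90.72 + 0.39·127.25 + 0.25·158.42 = 112.691.
Var(X) = E[X²] − (E[X])² = 112.691 − 79.4772 = 33.2137.
SD(X) = √33.2137 = 5.76313.

5.763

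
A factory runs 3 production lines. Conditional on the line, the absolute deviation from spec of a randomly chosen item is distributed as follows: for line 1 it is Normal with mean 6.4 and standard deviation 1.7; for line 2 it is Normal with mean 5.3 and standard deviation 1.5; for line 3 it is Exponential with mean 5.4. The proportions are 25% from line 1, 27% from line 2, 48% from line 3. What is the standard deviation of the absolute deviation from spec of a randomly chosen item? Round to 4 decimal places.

3.9408

Per component, 1: μ=6.4, E[X²]=43.85; 2: μ=5.3, E[X²]=30.34; 3: μ=5.4, E[X²]=58.32.
E[X] = 0.25·6.4 + 0.27·5.3 + 0.48·5.4 = 5.623.
E[X²] = 0.25·43.85 + 0.27·30.34 + 0.48·58.32 = 47.1479.
Var(X) = E[X²] − (E[X])² = 47.1479 − 31.6181 = 15.5298.
SD(X) = √15.5298 = 3.94078.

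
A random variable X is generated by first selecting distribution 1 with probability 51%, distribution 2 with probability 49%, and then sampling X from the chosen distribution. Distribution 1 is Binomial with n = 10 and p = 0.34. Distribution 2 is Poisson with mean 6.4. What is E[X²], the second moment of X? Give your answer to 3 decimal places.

30.246

For each component E[X²] = Var + (mean)², giving 1: 13.804; 2: 47.36.
Overall E[X²] = 0.51·13.804 + 0.49·47.36 = 30.2464.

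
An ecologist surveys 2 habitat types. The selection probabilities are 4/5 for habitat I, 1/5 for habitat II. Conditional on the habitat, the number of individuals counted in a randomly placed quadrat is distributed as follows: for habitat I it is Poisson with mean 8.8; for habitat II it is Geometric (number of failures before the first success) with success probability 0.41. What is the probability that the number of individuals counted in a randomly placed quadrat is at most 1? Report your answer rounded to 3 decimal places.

0.132

Conditional on each habitat, P(X ≤ 1): I: 0.00147718; II: 0.6519.
By total probability, P(X ≤ 1) = 0.8·0.00147718 + 0.2·0.6519 = 0.131562.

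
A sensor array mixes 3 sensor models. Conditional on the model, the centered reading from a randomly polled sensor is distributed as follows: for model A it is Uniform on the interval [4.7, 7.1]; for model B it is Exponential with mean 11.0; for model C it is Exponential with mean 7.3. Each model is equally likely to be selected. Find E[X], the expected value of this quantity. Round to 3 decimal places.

8.067

Component means — A: 5.9; B: 11; C: 7.3.
E[X] = 0.333333·5.9 + 0.333333·11 + 0.333333·7.3 = 8.06667.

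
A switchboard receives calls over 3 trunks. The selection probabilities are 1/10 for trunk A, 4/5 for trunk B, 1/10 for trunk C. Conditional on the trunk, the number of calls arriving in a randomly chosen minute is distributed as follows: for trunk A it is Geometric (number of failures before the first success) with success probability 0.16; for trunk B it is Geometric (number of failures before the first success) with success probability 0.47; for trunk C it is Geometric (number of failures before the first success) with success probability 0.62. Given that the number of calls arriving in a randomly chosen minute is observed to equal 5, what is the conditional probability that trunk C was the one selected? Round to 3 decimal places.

Likelihoods P(X=5 | ·): A: 0.0669139; B: 0.0196552; C: 0.00491258.
Posterior ∝ prior × likelihood. Numerator for C: 0.1·0.00491258 = 0.000491258.
Normalizing constant: 0.1·0.0669139 + 0.8·0.0196552 + 0.1·0.00491258 = 0.0229068.
P(C | observation) = 0.000491258 / 0.0229068 = 0.0214459.

0.021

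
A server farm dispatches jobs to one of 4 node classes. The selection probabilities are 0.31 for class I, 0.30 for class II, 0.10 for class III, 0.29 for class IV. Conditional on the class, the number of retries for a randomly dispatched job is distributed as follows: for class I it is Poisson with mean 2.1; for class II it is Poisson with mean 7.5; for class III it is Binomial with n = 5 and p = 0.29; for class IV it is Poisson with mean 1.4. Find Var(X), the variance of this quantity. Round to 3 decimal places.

10.514

Per component, I: μ=2.1, E[X²]=6.51; II: μ=7.5, E[X²]=63.75; III: μ=1.45, E[X²]=3.132; IV: μ=1.4, E[X²]=3.36.
E[X] = 0.31·2.1 + 0.3·7.5 + 0.1·1.45 + 0.29·1.4 = 3.452.
E[X²] = 0.31·6.51 + 0.3·63.75 + 0.1·3.132 + 0.29·3.36 = 22.4307.
Var(X) = E[X²] − (E[X])² = 22.4307 − 11.9163 = 10.5144.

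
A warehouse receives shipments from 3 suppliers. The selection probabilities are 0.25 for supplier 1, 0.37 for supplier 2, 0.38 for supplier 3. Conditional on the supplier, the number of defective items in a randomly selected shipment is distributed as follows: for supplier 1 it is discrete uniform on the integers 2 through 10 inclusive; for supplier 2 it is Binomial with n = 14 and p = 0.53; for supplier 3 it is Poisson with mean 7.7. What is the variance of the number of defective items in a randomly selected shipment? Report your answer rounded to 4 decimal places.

Per component, 1: μ=6, E[X²]=42.6667; 2: μ=7.42, E[X²]=58.5438; 3: μ=7.7, E[X²]=66.99.
E[X] = 0.25·6 + 0.37·7.42 + 0.38·7.7 = 7.1714.
E[X²] = 0.25·42.6667 + 0.37·58.5438 + 0.38·66.99 = 57.7841.
Var(X) = E[X²] − (E[X])² = 57.7841 − 51.429 = 6.35509.

6.3551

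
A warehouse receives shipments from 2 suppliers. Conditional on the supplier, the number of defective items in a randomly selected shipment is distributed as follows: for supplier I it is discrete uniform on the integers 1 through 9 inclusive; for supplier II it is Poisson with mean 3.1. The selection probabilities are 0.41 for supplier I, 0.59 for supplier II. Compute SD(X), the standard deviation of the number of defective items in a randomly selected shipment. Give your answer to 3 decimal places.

Per component, I: μ=5, E[X²]=31.6667; II: μ=3.1, E[X²]=12.71.
E[X] = 0.41·5 + 0.59·3.1 = 3.879.
E[X²] = 0.41·31.6667 + 0.59·12.71 = 20.4822.
Var(X) = E[X²] − (E[X])² = 20.4822 − 15.0466 = 5.43559.
SD(X) = √5.43559 = 2.33144.

2.331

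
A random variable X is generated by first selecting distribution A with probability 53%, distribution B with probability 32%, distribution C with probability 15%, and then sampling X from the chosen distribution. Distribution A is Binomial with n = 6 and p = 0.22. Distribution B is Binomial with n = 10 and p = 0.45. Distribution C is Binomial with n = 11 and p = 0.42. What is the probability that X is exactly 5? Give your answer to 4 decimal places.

Conditional on each component, P(X = 5): A: 0.0024119; B: 0.234033; C: 0.229856.
By total probability, P(X = 5) = 0.53·0.0024119 + 0.32·0.234033 + 0.15·0.229856 = 0.110647.

0.1106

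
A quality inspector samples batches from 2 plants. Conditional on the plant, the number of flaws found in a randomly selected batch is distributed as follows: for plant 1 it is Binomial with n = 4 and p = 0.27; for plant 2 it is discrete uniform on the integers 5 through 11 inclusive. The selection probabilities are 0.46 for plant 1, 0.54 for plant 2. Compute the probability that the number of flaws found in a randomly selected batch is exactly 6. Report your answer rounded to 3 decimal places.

0.077

Conditional on each plant, P(X = 6): 1: 0; 2: 0.142857.
By total probability, P(X = 6) = 0.46·0 + 0.54·0.142857 = 0.0771429.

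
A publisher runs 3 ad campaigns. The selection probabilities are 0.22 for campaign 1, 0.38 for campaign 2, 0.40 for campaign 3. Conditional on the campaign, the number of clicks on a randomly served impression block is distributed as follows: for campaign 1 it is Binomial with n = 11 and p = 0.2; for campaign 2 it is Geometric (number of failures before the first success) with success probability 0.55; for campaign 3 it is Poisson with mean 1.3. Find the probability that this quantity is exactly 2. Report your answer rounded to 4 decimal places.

Conditional on each campaign, P(X = 2): 1: 0.295279; 2: 0.111375; 3: 0.230289.
By total probability, P(X = 2) = 0.22·0.295279 + 0.38·0.111375 + 0.4·0.230289 = 0.1994.

0.1994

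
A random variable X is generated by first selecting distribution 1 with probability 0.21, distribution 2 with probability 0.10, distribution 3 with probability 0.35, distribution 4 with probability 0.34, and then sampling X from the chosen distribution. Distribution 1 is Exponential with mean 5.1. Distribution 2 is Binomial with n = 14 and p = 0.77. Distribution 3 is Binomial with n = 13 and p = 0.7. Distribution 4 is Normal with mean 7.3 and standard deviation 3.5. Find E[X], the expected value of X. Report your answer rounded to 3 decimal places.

Component means — 1: 5.1; 2: 10.78; 3: 9.1; 4: 7.3.
E[X] = 0.21·5.1 + 0.1·10.78 + 0.35·9.1 + 0.34·7.3 = 7.816.

7.816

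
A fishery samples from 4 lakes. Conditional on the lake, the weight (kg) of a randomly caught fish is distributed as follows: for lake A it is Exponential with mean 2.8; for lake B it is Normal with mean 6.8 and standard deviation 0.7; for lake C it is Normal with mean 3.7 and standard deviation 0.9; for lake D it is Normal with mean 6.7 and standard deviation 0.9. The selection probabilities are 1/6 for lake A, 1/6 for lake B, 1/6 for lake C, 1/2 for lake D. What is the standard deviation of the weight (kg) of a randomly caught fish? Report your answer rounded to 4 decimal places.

2.1635

Per component, A: μ=2.8, E[X²]=15.68; B: μ=6.8, E[X²]=46.73; C: μ=3.7, E[X²]=14.5; D: μ=6.7, E[X²]=45.7.
E[X] = 0.166667·2.8 + 0.166667·6.8 + 0.166667·3.7 + 0.5·6.7 = 5.56667.
E[X²] = 0.166667·15.68 + 0.166667·46.73 + 0.166667·14.5 + 0.5·45.7 = 35.6683.
Var(X) = E[X²] − (E[X])² = 35.6683 − 30.9878 = 4.68056.
SD(X) = √4.68056 = 2.16346.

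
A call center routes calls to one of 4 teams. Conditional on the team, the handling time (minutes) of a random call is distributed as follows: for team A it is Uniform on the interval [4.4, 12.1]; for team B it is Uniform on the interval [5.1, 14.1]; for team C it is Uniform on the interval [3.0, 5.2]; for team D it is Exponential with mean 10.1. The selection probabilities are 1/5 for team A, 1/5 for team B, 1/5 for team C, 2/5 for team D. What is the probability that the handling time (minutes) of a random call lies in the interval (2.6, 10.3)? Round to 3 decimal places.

Conditional on each team, P(2.6 < X < 10.3): A: 0.766234; B: 0.577778; C: 1; D: 0.412373.
By total probability, P(2.6 < X < 10.3) = 0.2·0.766234 + 0.2·0.577778 + 0.2·1 + 0.4·0.412373 = 0.633751.

0.634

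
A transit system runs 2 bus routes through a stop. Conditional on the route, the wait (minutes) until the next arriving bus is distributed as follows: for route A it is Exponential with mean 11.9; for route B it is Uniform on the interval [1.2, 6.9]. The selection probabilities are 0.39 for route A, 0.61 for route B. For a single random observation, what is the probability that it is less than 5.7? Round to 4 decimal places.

0.6300

Conditional on each route, P(X < 5.7): A: 0.380592; B: 0.789474.
By total probability, P(X < 5.7) = 0.39·0.380592 + 0.61·0.789474 = 0.63001.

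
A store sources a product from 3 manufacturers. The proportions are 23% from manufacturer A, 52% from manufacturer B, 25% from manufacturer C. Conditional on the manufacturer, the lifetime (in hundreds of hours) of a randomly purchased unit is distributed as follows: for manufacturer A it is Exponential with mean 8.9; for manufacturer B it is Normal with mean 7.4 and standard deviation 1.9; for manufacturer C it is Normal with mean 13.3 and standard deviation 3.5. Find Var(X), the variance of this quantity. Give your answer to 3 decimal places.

29.066

Per component, A: μ=8.9, E[X²]=158.42; B: μ=7.4, E[X²]=58.37; C: μ=13.3, E[X²]=189.14.
E[X] = 0.23·8.9 + 0.52·7.4 + 0.25·13.3 = 9.22.
E[X²] = 0.23·158.42 + 0.52·58.37 + 0.25·189.14 = 114.074.
Var(X) = E[X²] − (E[X])² = 114.074 − 85.0084 = 29.0656.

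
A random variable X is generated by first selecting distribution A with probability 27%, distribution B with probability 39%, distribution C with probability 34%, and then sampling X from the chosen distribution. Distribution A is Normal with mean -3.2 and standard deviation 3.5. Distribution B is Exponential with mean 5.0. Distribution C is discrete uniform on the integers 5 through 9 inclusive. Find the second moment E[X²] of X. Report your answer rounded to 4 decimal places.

For each component E[X²] = Var + (mean)², giving A: 22.49; B: 50; C: 51.
Overall E[X²] = 0.27·22.49 + 0.39·50 + 0.34·51 = 42.9123.

42.9123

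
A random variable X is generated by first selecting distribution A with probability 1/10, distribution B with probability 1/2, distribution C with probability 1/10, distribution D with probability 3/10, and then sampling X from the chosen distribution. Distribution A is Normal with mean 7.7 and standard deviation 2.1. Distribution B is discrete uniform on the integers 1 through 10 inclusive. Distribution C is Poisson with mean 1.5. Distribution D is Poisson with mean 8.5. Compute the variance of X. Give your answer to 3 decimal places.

Per component, A: μ=7.7, E[X²]=63.7; B: μ=5.5, E[X²]=38.5; C: μ=1.5, E[X²]=3.75; D: μ=8.5, E[X²]=80.75.
E[X] = 0.1·7.7 + 0.5·5.5 + 0.1·1.5 + 0.3·8.5 = 6.22.
E[X²] = 0.1·63.7 + 0.5·38.5 + 0.1·3.75 + 0.3·80.75 = 50.22.
Var(X) = E[X²] − (E[X])² = 50.22 − 38.6884 = 11.5316.

11.532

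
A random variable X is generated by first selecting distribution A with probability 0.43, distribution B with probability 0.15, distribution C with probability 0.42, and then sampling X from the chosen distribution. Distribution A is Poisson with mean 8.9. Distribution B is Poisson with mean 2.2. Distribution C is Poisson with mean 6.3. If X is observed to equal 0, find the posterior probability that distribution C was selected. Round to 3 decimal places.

0.044

Likelihoods P(X=0 | ·): A: 0.000136389; B: 0.110803; C: 0.0018363.
Posterior ∝ prior × likelihood. Numerator for C: 0.42·0.0018363 = 0.000771248.
Normalizing constant: 0.43·0.000136389 + 0.15·0.110803 + 0.42·0.0018363 = 0.0174504.
P(C | observation) = 0.000771248 / 0.0174504 = 0.0441967.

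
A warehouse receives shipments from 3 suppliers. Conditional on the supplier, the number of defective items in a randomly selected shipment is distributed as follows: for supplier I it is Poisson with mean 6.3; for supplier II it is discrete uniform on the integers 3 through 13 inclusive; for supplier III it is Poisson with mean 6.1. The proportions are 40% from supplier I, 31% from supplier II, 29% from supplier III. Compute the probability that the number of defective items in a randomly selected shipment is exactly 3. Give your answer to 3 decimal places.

Conditional on each supplier, P(X = 3): I: 0.0765271; II: 0.0909091; III: 0.0848481.
By total probability, P(X = 3) = 0.4·0.0765271 + 0.31·0.0909091 + 0.29·0.0848481 = 0.0833986.

0.083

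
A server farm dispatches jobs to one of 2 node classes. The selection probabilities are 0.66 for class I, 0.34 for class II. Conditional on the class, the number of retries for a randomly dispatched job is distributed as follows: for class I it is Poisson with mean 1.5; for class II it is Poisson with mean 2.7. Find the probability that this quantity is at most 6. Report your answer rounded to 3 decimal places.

0.992

Conditional on each class, P(X ≤ 6): I: 0.999074; II: 0.979431.
By total probability, P(X ≤ 6) = 0.66·0.999074 + 0.34·0.979431 = 0.992395.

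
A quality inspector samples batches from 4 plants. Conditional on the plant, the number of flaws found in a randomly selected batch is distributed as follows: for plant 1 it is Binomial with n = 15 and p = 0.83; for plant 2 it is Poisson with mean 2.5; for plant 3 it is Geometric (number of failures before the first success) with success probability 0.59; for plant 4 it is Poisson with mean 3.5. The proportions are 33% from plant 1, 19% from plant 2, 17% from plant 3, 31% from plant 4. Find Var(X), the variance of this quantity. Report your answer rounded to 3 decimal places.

Per component, 1: μ=12.45, E[X²]=157.119; 2: μ=2.5, E[X²]=8.75; 3: μ=0.694915, E[X²]=1.66073; 4: μ=3.5, E[X²]=15.75.
E[X] = 0.33·12.45 + 0.19·2.5 + 0.17·0.694915 + 0.31·3.5 = 5.78664.
E[X²] = 0.33·157.119 + 0.19·8.75 + 0.17·1.66073 + 0.31·15.75 = 58.6766.
Var(X) = E[X²] − (E[X])² = 58.6766 − 33.4852 = 25.1914.

25.191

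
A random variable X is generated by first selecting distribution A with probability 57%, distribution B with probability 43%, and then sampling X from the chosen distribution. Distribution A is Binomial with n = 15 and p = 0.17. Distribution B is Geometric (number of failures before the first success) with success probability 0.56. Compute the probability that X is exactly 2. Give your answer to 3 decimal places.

Conditional on each component, P(X = 2): A: 0.269217; B: 0.108416.
By total probability, P(X = 2) = 0.57·0.269217 + 0.43·0.108416 = 0.200073.

0.200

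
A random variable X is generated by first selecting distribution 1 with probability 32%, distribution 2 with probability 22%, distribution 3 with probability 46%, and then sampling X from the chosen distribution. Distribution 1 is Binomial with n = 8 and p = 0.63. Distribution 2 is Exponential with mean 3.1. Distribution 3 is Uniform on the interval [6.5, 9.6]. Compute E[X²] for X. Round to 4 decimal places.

43.1312

For each component E[X²] = Var + (mean)², giving 1: 27.2664; 2: 19.22; 3: 65.6033.
Overall E[X²] = 0.32·27.2664 + 0.22·19.22 + 0.46·65.6033 = 43.1312.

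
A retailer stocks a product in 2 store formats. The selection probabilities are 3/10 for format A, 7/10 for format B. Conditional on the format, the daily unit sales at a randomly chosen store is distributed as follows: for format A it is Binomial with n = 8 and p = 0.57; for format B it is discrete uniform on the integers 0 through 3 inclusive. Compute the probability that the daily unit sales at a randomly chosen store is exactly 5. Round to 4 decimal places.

0.0804

Conditional on each format, P(X = 5): A: 0.267897; B: 0.
By total probability, P(X = 5) = 0.3·0.267897 + 0.7·0 = 0.0803691.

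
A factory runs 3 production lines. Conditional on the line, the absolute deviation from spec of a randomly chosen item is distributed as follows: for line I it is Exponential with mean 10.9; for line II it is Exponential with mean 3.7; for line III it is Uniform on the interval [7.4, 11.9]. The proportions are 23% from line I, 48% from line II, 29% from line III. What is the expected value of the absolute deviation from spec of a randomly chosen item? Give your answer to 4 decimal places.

Component means — I: 10.9; II: 3.7; III: 9.65.
E[X] = 0.23·10.9 + 0.48·3.7 + 0.29·9.65 = 7.0815.

7.0815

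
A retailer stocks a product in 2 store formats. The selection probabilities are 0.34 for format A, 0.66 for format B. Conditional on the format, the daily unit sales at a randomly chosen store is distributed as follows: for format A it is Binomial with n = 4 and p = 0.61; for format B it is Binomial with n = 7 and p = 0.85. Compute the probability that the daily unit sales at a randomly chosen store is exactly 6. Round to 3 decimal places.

0.261

Conditional on each format, P(X = 6): A: 0; B: 0.396007.
By total probability, P(X = 6) = 0.34·0 + 0.66·0.396007 = 0.261365.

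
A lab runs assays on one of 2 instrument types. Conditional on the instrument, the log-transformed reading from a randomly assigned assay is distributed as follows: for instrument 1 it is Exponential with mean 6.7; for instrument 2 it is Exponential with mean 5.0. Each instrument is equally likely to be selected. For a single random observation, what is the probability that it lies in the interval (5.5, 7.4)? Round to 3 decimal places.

0.107

Conditional on each instrument, P(5.5 < X < 7.4): 1: 0.108653; 2: 0.105233.
By total probability, P(5.5 < X < 7.4) = 0.5·0.108653 + 0.5·0.105233 = 0.106943.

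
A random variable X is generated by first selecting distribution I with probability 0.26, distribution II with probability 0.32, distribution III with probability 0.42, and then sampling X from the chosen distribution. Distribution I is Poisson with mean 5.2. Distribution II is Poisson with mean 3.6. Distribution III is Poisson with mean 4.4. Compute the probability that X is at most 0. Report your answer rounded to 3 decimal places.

0.015

Conditional on each component, P(X ≤ 0): I: 0.00551656; II: 0.0273237; III: 0.0122773.
By total probability, P(X ≤ 0) = 0.26·0.00551656 + 0.32·0.0273237 + 0.42·0.0122773 = 0.0153344.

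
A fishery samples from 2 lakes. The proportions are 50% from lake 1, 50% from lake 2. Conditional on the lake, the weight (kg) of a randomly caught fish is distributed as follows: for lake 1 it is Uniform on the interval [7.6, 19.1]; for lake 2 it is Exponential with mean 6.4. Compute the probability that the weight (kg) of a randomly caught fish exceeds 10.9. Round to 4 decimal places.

0.4476

Conditional on each lake, P(X > 10.9): 1: 0.713043; 2: 0.182114.
By total probability, P(X > 10.9) = 0.5·0.713043 + 0.5·0.182114 = 0.447579.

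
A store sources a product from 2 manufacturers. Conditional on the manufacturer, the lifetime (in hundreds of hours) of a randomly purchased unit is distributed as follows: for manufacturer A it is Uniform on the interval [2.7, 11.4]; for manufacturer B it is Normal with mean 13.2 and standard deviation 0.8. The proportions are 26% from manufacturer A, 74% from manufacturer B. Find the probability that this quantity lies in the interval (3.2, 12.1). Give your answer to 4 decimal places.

0.3076

Conditional on each manufacturer, P(3.2 < X < 12.1): A: 0.942529; B: 0.0845657.
By total probability, P(3.2 < X < 12.1) = 0.26·0.942529 + 0.74·0.0845657 = 0.307636.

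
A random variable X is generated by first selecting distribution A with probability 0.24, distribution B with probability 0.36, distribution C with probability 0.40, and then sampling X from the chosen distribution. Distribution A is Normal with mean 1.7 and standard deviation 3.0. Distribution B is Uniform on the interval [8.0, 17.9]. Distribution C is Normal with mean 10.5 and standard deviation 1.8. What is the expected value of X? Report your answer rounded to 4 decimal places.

9.2700

Component means — A: 1.7; B: 12.95; C: 10.5.
E[X] = 0.24·1.7 + 0.36·12.95 + 0.4·10.5 = 9.27.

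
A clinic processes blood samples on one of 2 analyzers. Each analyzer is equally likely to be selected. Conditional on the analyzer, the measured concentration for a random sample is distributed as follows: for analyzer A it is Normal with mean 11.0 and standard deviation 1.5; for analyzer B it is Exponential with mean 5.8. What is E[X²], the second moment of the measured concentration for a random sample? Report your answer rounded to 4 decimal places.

For each component E[X²] = Var + (mean)², giving A: 123.25; B: 67.28.
Overall E[X²] = 0.5·123.25 + 0.5·67.28 = 95.265.

95.2650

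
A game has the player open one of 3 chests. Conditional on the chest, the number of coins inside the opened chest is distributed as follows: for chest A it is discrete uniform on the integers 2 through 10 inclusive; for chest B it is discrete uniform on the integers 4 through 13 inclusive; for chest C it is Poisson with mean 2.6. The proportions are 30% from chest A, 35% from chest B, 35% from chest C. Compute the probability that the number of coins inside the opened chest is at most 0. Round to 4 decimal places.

0.0260

Conditional on each chest, P(X ≤ 0): A: 0; B: 0; C: 0.0742736.
By total probability, P(X ≤ 0) = 0.3·0 + 0.35·0 + 0.35·0.0742736 = 0.0259958.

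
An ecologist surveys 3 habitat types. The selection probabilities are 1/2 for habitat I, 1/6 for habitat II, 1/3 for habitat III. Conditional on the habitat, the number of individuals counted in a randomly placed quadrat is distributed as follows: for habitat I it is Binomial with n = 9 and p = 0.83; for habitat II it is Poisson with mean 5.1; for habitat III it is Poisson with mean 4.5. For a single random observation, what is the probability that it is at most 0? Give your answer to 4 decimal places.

Conditional on each habitat, P(X ≤ 0): I: 1.18588e-07; II: 0.00609675; III: 0.011109.
By total probability, P(X ≤ 0) = 0.5·1.18588e-07 + 0.166667·0.00609675 + 0.333333·0.011109 = 0.00471918.

0.0047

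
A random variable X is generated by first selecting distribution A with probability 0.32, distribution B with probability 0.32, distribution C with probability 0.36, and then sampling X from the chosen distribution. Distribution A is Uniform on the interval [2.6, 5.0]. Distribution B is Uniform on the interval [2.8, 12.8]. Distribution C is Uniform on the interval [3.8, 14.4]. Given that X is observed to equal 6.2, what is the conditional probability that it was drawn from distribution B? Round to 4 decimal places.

Likelihoods f(6.2 | ·): A: 0; B: 0.1; C: 0.0943396.
Posterior ∝ prior × likelihood. Numerator for B: 0.32·0.1 = 0.032.
Normalizing constant: 0.32·0 + 0.32·0.1 + 0.36·0.0943396 = 0.0659623.
P(B | observation) = 0.032 / 0.0659623 = 0.485126.

0.4851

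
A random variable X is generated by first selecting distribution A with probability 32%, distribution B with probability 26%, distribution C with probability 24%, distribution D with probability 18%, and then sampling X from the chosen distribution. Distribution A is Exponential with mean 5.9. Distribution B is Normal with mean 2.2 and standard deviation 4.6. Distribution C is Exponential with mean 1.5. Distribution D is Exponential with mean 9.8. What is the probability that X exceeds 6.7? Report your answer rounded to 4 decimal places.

0.2390

Conditional on each component, P(X > 6.7): A: 0.321232; B: 0.163973; C: 0.0114855; D: 0.504759.
By total probability, P(X > 6.7) = 0.32·0.321232 + 0.26·0.163973 + 0.24·0.0114855 + 0.18·0.504759 = 0.23904.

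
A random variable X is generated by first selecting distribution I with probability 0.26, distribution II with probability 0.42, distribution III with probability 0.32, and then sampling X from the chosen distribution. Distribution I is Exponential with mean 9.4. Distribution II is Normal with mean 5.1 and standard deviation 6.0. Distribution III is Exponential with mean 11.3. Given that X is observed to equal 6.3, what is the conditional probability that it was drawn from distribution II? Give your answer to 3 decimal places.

Likelihoods f(6.3 | ·): I: 0.0544255; II: 0.0651738; III: 0.0506749.
Posterior ∝ prior × likelihood. Numerator for II: 0.42·0.0651738 = 0.027373.
Normalizing constant: 0.26·0.0544255 + 0.42·0.0651738 + 0.32·0.0506749 = 0.0577396.
P(II | observation) = 0.027373 / 0.0577396 = 0.474077.

0.474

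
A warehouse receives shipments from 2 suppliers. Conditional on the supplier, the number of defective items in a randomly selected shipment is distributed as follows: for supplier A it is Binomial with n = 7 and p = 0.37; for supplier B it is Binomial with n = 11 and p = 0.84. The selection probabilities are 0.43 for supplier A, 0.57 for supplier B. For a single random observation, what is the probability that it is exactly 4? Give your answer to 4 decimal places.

0.0708

Conditional on each supplier, P(X = 4): A: 0.16402; B: 0.000441033.
By total probability, P(X = 4) = 0.43·0.16402 + 0.57·0.000441033 = 0.07078.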